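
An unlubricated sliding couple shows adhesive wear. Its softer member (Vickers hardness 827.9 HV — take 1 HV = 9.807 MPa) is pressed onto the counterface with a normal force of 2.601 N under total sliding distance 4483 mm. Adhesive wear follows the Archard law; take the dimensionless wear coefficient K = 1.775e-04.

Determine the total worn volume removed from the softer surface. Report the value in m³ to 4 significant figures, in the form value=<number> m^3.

value=2.549e-13 m^3

Each operation runs at exact precision, and the intermediates are printed rounded — a single final rounding: four significant digits.
Total distance L = 4483 mm = 4.483 m.
Hardness H = 827.9 HV × 9.807 MPa/HV = 8119 MPa = 8.119e+09 Pa.
In SI base units, W = 2.601 N, H = 8.119e+09 Pa, K = 1.775e-04.
Archard relation: V = K·W·L/H = 1.775e-04 · 2.601 · 4.483 / 8.119e+09 = 2.549e-13 m³.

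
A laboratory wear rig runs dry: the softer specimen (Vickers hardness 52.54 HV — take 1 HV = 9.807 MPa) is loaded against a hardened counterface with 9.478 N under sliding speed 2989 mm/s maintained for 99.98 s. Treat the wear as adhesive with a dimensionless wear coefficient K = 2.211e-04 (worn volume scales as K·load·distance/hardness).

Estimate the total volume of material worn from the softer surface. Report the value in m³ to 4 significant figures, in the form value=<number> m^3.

All working math runs at full precision — displayed values are rounded, and rounded once at the end to 4 significant figures.
Sliding speed v = 2989 mm/s = 2.989 m/s. Path length L = v·t = 2.989 m/s × 99.98 s = 298.8 m.
Hardness H = 52.54 HV × 9.807 MPa/HV = 515.3 MPa = 5.153e+08 Pa.
Expressed in SI base units: W = 9.478 N, H = 5.153e+08 Pa, K = 2.211e-04.
Apply Archard: V = K·W·L/H = 2.211e-04 · 9.478 · 298.8 / 5.153e+08 = 1.215e-09 m³.

value=1.215e-09 m^3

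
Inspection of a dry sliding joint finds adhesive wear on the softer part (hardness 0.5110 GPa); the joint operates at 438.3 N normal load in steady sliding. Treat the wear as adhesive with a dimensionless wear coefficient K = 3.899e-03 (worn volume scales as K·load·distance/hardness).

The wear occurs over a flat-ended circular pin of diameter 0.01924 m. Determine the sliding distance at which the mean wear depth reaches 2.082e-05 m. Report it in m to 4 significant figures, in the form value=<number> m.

value=1.810 m

Quoted intermediates are rounded; the algebra carries full precision — one last rounding: four significant digits.
Hardness H = 0.5110 GPa = 5.110e+08 Pa.
Contact area A = π·d²/4 = π·(0.01924 m)²/4 = 2.907e-04 m².
Restated in SI base units: W = 438.3 N, H = 5.110e+08 Pa, K = 3.899e-03.
Wearable volume V_lim = h_lim·A = 2.082e-05 · 2.907e-04 = 6.053e-09 m³.
Inverting, life L = V_lim·H/(K·W) = 6.053e-09 · 5.110e+08 / (3.899e-03 · 438.3) = 1.810 m.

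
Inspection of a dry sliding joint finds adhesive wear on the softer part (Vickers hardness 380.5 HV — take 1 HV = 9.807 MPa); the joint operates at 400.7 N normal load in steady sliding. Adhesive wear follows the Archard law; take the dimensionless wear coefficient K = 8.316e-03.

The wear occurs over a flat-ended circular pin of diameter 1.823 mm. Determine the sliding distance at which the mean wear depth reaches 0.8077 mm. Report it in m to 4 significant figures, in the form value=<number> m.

value=2.361 m

The intermediates are printed rounded; the algebra maintains exact precision. Rounded just once: four significant figures.
Hardness H = 380.5 HV × 9.807 MPa/HV = 3732 MPa = 3.732e+09 Pa.
Pin diameter d = 1.823 mm = 0.001823 m. Contact area A = π·d²/4 = π·(0.001823 m)²/4 = 2.610e-06 m².
Depth limit h_lim = 0.8077 mm = 8.077e-04 m.
As SI base values: W = 400.7 N, H = 3.732e+09 Pa, K = 8.316e-03.
At the depth limit, V_lim = h_lim·A = 8.077e-04 · 2.610e-06 = 2.108e-09 m³.
Sliding life L = V_lim·H/(K·W) = 2.108e-09 · 3.732e+09 / (8.316e-03 · 400.7) = 2.361 m.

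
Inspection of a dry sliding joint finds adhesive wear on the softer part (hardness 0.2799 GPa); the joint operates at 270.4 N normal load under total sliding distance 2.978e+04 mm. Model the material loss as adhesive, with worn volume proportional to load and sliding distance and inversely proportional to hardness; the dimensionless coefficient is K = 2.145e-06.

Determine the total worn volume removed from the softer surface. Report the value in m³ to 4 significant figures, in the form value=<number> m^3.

Each operation holds full precision, and printed values are rounded — one final rounding: 4 significant digits.
Convert: Total distance L = 2.978e+04 mm = 29.78 m.
Convert: Hardness H = 0.2799 GPa = 2.799e+08 Pa.
In SI base units, W = 270.4 N, H = 2.799e+08 Pa, K = 2.145e-06.
The Archard volume V = K·W·L/H = 2.145e-06 · 270.4 · 29.78 / 2.799e+08 = 6.171e-11 m³.

value=6.171e-11 m^3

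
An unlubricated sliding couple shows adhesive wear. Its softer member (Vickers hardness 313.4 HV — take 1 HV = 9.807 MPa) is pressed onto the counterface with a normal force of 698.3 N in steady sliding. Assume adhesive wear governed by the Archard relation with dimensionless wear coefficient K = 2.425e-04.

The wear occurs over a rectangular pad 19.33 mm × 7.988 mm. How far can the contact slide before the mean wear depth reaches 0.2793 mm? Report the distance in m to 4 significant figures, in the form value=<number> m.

value=782.7 m

Every step runs at full float precision — quoted intermediates are rounded. Rounded once at the end to 4 significant figures.
Hardness H = 313.4 HV × 9.807 MPa/HV = 3074 MPa = 3.074e+09 Pa.
Pad sides 19.33 mm × 7.988 mm = 0.01933 m × 0.007988 m. Contact area A = 0.01933 m × 0.007988 m = 1.544e-04 m².
Depth limit h_lim = 0.2793 mm = 2.793e-04 m.
SI base units throughout: W = 698.3 N, H = 3.074e+09 Pa, K = 2.425e-04.
Allowed volume V_lim = h_lim·A = 2.793e-04 · 1.544e-04 = 4.313e-08 m³.
Sliding life L = V_lim·H/(K·W) = 4.313e-08 · 3.074e+09 / (2.425e-04 · 698.3) = 782.7 m.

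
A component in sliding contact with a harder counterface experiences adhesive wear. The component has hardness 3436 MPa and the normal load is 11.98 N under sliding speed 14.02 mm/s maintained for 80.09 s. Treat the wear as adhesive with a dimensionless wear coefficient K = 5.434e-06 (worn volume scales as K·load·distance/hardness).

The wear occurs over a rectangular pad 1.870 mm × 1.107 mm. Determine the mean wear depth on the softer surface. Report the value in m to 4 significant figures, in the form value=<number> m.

value=1.028e-08 m

Intermediates are shown rounded; all working math holds full float precision. Rounded once at the end, at four significant digits.
Sliding speed v = 14.02 mm/s = 0.01402 m/s. Distance L = v·t = 0.01402 m/s × 80.09 s = 1.123 m.
Hardness H = 3436 MPa = 3.436e+09 Pa.
Pad sides 1.870 mm × 1.107 mm = 0.001870 m × 0.001107 m. Contact area A = 0.001870 m × 0.001107 m = 2.070e-06 m².
In SI base units, W = 11.98 N, H = 3.436e+09 Pa, K = 5.434e-06.
By Archard's law, V = K·W·L/H = 5.434e-06 · 11.98 · 1.123 / 3.436e+09 = 2.127e-14 m³.
Mean depth h = V/A = 2.127e-14 / 2.070e-06 = 1.028e-08 m.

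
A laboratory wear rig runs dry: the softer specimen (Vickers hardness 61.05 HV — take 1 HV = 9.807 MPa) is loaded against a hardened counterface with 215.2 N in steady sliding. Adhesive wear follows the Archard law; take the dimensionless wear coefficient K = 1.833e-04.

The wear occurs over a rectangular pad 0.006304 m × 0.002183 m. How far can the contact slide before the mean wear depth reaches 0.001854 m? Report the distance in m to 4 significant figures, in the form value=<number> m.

The computation carries full float precision; printed values are rounded, and rounded once at the end: 4 significant figures.
Hardness H = 61.05 HV × 9.807 MPa/HV = 598.7 MPa = 5.987e+08 Pa.
Contact area A = 0.006304 m × 0.002183 m = 1.376e-05 m².
Restated in SI base units: W = 215.2 N, H = 5.987e+08 Pa, K = 1.833e-04.
Limit volume V_lim = h_lim·A = 0.001854 · 1.376e-05 = 2.551e-08 m³.
Life L = V_lim·H/(K·W) = 2.551e-08 · 5.987e+08 / (1.833e-04 · 215.2) = 387.3 m.

value=387.3 m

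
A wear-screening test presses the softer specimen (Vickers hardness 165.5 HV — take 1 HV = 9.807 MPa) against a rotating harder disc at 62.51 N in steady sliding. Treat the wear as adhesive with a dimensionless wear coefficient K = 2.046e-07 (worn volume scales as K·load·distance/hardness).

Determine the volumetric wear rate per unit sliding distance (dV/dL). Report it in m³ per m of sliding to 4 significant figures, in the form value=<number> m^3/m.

value=7.880e-15 m^3/m

The intermediates are displayed rounded; each operation carries exact precision; rounded just once to 4 significant figures.
Convert: Hardness H = 165.5 HV × 9.807 MPa/HV = 1623 MPa = 1.623e+09 Pa.
As SI base values: W = 62.51 N, H = 1.623e+09 Pa, K = 2.046e-07.
Sliding wear rate dV/dL = K·W/H (no L dependence): 2.046e-07 · 62.51 / 1.623e+09 = 7.880e-15 m³/m.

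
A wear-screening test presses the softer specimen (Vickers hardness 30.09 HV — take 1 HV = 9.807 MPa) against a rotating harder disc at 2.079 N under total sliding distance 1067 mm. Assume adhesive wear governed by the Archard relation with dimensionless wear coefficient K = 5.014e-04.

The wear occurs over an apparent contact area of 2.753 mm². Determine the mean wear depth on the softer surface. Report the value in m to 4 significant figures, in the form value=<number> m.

value=1.369e-06 m

Intermediate values are shown rounded. The computation runs at full float precision, and a lone final rounding to 4 significant digits.
Convert: Sliding distance L = 1067 mm = 1.067 m.
Convert: Hardness H = 30.09 HV × 9.807 MPa/HV = 295.1 MPa = 2.951e+08 Pa.
Convert: Contact area A = 2.753 mm² = 2.753e-06 m².
Collected in SI base units: W = 2.079 N, H = 2.951e+08 Pa, K = 5.014e-04.
Volume removed: V = K·W·L/H = 5.014e-04 · 2.079 · 1.067 / 2.951e+08 = 3.769e-12 m³.
Depth of wear h = V/A = 3.769e-12 / 2.753e-06 = 1.369e-06 m.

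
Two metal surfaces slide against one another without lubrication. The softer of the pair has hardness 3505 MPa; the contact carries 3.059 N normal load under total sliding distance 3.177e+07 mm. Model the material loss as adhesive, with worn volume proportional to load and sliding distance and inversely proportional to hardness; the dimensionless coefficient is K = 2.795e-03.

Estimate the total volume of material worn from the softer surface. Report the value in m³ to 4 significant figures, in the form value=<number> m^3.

value=7.750e-08 m^3

Printed values are rounded — all arithmetic holds exact precision — rounded once at the end: four significant figures.
The distance L = 3.177e+07 mm = 3.177e+04 m.
Hardness H = 3505 MPa = 3.505e+09 Pa.
In SI base units, W = 3.059 N, H = 3.505e+09 Pa, K = 2.795e-03.
Worn volume V = K·W·L/H = 2.795e-03 · 3.059 · 3.177e+04 / 3.505e+09 = 7.750e-08 m³.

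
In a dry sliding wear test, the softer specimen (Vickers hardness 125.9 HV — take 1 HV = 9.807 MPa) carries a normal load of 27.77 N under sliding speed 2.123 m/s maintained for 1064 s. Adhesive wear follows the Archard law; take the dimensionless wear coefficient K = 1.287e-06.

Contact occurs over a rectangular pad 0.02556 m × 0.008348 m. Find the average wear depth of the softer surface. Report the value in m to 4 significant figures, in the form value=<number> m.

The intermediates are displayed rounded, and all working math holds full float precision — one final rounding to 4 significant digits.
Total distance L = v·t = 2.123 m/s × 1064 s = 2259 m.
Hardness H = 125.9 HV × 9.807 MPa/HV = 1235 MPa = 1.235e+09 Pa.
Contact area A = 0.02556 m × 0.008348 m = 2.134e-04 m².
Working in SI base units: W = 27.77 N, H = 1.235e+09 Pa, K = 1.287e-06.
The Archard volume V = K·W·L/H = 1.287e-06 · 27.77 · 2259 / 1.235e+09 = 6.539e-11 m³.
Mean wear depth h = V/A = 6.539e-11 / 2.134e-04 = 3.064e-07 m.

value=3.064e-07 m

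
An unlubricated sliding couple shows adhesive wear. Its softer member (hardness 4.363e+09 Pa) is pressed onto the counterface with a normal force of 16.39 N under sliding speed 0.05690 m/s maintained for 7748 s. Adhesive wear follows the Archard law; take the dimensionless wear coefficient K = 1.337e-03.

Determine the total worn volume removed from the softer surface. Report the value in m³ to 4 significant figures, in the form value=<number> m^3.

value=2.214e-09 m^3

The computation maintains full float precision, and intermediates appear rounded, and rounded once at the end, at four significant digits.
Convert: Total distance L = v·t = 0.05690 m/s × 7748 s = 440.9 m.
Working in SI base units: W = 16.39 N, H = 4.363e+09 Pa, K = 1.337e-03.
Worn volume V = K·W·L/H = 1.337e-03 · 16.39 · 440.9 / 4.363e+09 = 2.214e-09 m³.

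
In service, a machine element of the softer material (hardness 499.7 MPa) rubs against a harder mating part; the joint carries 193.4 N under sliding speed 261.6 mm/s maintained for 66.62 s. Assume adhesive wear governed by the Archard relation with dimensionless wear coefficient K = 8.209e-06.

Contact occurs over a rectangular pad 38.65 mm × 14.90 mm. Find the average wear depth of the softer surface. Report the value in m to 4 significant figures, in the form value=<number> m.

Intermediates appear rounded — all arithmetic keeps exact precision; a single final rounding, at 4 significant figures.
Convert: Sliding speed v = 261.6 mm/s = 0.2616 m/s. Distance covered L = v·t = 0.2616 m/s × 66.62 s = 17.43 m.
Convert: Hardness H = 499.7 MPa = 4.997e+08 Pa.
Convert: Pad sides 38.65 mm × 14.90 mm = 0.03865 m × 0.01490 m. Contact area A = 0.03865 m × 0.01490 m = 5.759e-04 m².
In SI base units, W = 193.4 N, H = 4.997e+08 Pa, K = 8.209e-06.
By Archard's law, V = K·W·L/H = 8.209e-06 · 193.4 · 17.43 / 4.997e+08 = 5.537e-11 m³.
Average depth h = V/A = 5.537e-11 / 5.759e-04 = 9.615e-08 m.

value=9.615e-08 m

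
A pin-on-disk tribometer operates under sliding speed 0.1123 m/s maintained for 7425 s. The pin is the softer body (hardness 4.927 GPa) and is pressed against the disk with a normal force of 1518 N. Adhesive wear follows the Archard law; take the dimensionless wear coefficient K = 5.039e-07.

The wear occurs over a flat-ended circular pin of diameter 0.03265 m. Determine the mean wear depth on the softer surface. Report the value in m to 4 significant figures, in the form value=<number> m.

value=1.546e-07 m

The intermediates are displayed rounded — the computation keeps exact precision — one last rounding, at 4 significant figures.
Convert: Distance L = v·t = 0.1123 m/s × 7425 s = 833.8 m.
Convert: Hardness H = 4.927 GPa = 4.927e+09 Pa.
Convert: Contact area A = π·d²/4 = π·(0.03265 m)²/4 = 8.373e-04 m².
Collected in SI base units: W = 1518 N, H = 4.927e+09 Pa, K = 5.039e-07.
Worn volume V = K·W·L/H = 5.039e-07 · 1518 · 833.8 / 4.927e+09 = 1.295e-10 m³.
Depth h = V/A = 1.295e-10 / 8.373e-04 = 1.546e-07 m.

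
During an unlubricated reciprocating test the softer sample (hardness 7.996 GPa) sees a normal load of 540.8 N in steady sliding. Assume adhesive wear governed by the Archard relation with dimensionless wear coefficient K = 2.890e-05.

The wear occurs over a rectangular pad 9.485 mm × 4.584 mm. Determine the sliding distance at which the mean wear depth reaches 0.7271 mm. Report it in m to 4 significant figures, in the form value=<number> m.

value=1.617e+04 m

Intermediate values are displayed rounded; the computation carries exact precision — one last rounding to 4 significant figures.
Convert: Hardness H = 7.996 GPa = 7.996e+09 Pa.
Convert: Pad sides 9.485 mm × 4.584 mm = 0.009485 m × 0.004584 m. Contact area A = 0.009485 m × 0.004584 m = 4.348e-05 m².
Convert: Depth limit h_lim = 0.7271 mm = 7.271e-04 m.
Expressed in SI base units: W = 540.8 N, H = 7.996e+09 Pa, K = 2.890e-05.
Permissible volume V_lim = h_lim·A = 7.271e-04 · 4.348e-05 = 3.161e-08 m³.
Sliding life L = V_lim·H/(K·W) = 3.161e-08 · 7.996e+09 / (2.890e-05 · 540.8) = 1.617e+04 m.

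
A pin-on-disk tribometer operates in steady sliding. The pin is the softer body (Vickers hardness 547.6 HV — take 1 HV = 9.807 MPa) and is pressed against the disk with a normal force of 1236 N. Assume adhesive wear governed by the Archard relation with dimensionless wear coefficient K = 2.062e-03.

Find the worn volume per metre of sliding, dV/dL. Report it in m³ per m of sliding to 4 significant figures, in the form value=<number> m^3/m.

Each operation carries full float precision; quoted intermediates are rounded; one last rounding, at four significant digits.
Hardness H = 547.6 HV × 9.807 MPa/HV = 5370 MPa = 5.370e+09 Pa.
SI base units throughout: W = 1236 N, H = 5.370e+09 Pa, K = 2.062e-03.
The wear rate dV/dL = K·W/H: 2.062e-03 · 1236 / 5.370e+09 = 4.746e-10 m³/m.

value=4.746e-10 m^3/m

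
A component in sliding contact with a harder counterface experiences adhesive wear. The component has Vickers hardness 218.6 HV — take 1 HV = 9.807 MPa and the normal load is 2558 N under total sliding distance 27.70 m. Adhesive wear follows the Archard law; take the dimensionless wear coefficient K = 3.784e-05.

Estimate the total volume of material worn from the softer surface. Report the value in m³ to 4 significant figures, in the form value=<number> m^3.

value=1.251e-09 m^3

All arithmetic carries full float precision; quoted intermediates are rounded, and rounded once at the end: four significant digits.
Convert: Hardness H = 218.6 HV × 9.807 MPa/HV = 2144 MPa = 2.144e+09 Pa.
Working in SI base units: W = 2558 N, H = 2.144e+09 Pa, K = 3.784e-05.
Archard relation: V = K·W·L/H = 3.784e-05 · 2558 · 27.70 / 2.144e+09 = 1.251e-09 m³.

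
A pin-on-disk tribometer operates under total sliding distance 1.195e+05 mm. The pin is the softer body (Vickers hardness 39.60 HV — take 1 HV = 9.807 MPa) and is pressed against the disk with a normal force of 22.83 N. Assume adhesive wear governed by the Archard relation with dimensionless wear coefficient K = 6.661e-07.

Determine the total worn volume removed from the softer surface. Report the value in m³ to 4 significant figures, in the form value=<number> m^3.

value=4.679e-12 m^3

The computation maintains exact precision, and displayed values are rounded, and rounded once at the end, at four significant figures.
Distance covered L = 1.195e+05 mm = 119.5 m.
Hardness H = 39.60 HV × 9.807 MPa/HV = 388.4 MPa = 3.884e+08 Pa.
SI base units throughout: W = 22.83 N, H = 3.884e+08 Pa, K = 6.661e-07.
Wear volume V = K·W·L/H = 6.661e-07 · 22.83 · 119.5 / 3.884e+08 = 4.679e-12 m³.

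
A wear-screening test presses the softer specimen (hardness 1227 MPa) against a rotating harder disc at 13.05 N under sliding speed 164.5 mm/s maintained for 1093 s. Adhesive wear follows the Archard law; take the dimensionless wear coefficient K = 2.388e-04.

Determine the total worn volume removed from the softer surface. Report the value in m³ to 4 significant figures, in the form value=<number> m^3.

value=4.567e-10 m^3

Displayed values are rounded; the algebra keeps full precision, and rounded just once: 4 significant digits.
Convert: Sliding speed v = 164.5 mm/s = 0.1645 m/s. Distance L = v·t = 0.1645 m/s × 1093 s = 179.8 m.
Convert: Hardness H = 1227 MPa = 1.227e+09 Pa.
Working in SI base units: W = 13.05 N, H = 1.227e+09 Pa, K = 2.388e-04.
Wear volume V = K·W·L/H = 2.388e-04 · 13.05 · 179.8 / 1.227e+09 = 4.567e-10 m³.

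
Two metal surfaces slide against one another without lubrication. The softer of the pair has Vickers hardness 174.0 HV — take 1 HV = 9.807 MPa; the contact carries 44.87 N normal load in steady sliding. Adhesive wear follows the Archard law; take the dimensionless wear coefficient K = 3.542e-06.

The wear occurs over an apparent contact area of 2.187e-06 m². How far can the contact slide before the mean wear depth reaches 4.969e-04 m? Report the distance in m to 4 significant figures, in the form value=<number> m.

Displayed values are rounded — every step maintains exact precision, and rounded once at the end, at four significant digits.
Hardness H = 174.0 HV × 9.807 MPa/HV = 1706 MPa = 1.706e+09 Pa.
Working in SI base units: W = 44.87 N, H = 1.706e+09 Pa, K = 3.542e-06.
Wearable volume V_lim = h_lim·A = 4.969e-04 · 2.187e-06 = 1.087e-09 m³.
So the life L = V_lim·H/(K·W) = 1.087e-09 · 1.706e+09 / (3.542e-06 · 44.87) = 1.167e+04 m.

value=1.167e+04 m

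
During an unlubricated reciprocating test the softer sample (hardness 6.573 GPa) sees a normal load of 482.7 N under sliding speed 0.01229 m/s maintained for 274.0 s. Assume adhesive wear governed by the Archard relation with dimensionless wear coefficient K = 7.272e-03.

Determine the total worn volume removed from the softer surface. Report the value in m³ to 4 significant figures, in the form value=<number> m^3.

value=1.798e-09 m^3

Each operation maintains full precision, and intermediate values are displayed rounded; a lone final rounding to four significant digits.
Path length L = v·t = 0.01229 m/s × 274.0 s = 3.367 m.
Hardness H = 6.573 GPa = 6.573e+09 Pa.
In SI base units, W = 482.7 N, H = 6.573e+09 Pa, K = 7.272e-03.
By Archard's law, V = K·W·L/H = 7.272e-03 · 482.7 · 3.367 / 6.573e+09 = 1.798e-09 m³.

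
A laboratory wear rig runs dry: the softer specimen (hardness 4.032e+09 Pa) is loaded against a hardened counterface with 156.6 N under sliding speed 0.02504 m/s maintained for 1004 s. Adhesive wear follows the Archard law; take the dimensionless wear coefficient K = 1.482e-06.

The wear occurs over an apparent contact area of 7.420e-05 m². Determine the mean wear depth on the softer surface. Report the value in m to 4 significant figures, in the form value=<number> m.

Each operation maintains full float precision; intermediates are displayed rounded — rounded once at the end, at 4 significant digits.
Path length L = v·t = 0.02504 m/s × 1004 s = 25.14 m.
Collected in SI base units: W = 156.6 N, H = 4.032e+09 Pa, K = 1.482e-06.
By Archard's law, V = K·W·L/H = 1.482e-06 · 156.6 · 25.14 / 4.032e+09 = 1.447e-12 m³.
Mean wear depth h = V/A = 1.447e-12 / 7.420e-05 = 1.950e-08 m.

value=1.950e-08 m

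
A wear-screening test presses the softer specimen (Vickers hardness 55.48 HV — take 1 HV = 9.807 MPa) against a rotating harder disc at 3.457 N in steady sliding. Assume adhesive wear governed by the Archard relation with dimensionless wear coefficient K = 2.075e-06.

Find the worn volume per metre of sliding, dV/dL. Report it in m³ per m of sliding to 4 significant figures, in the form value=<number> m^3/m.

value=1.318e-14 m^3/m

The computation keeps exact precision — the intermediates are printed rounded, and rounded just once to four significant figures.
Hardness H = 55.48 HV × 9.807 MPa/HV = 544.1 MPa = 5.441e+08 Pa.
Working in SI base units: W = 3.457 N, H = 5.441e+08 Pa, K = 2.075e-06.
The wear rate dV/dL = K·W/H, per unit distance: 2.075e-06 · 3.457 / 5.441e+08 = 1.318e-14 m³/m.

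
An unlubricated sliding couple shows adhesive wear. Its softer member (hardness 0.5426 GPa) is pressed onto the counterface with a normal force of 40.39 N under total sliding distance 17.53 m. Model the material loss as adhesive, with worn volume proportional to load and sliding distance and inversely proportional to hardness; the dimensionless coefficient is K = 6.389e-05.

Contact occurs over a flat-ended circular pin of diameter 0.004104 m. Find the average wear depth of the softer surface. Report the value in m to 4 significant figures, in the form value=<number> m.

Intermediates are printed rounded; all arithmetic keeps full float precision. Rounded just once: four significant figures.
Hardness H = 0.5426 GPa = 5.426e+08 Pa.
Contact area A = π·d²/4 = π·(0.004104 m)²/4 = 1.323e-05 m².
Working in SI base units: W = 40.39 N, H = 5.426e+08 Pa, K = 6.389e-05.
The Archard volume V = K·W·L/H = 6.389e-05 · 40.39 · 17.53 / 5.426e+08 = 8.337e-11 m³.
Depth h = V/A = 8.337e-11 / 1.323e-05 = 6.302e-06 m.

value=6.302e-06 m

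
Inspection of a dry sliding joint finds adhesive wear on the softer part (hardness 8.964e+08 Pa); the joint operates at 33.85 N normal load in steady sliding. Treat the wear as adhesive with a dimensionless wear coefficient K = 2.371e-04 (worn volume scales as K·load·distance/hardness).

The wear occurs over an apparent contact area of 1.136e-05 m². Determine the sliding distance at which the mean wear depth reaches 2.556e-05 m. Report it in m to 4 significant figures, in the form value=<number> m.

The algebra runs at full precision, and intermediates are printed rounded. Rounded once at the end, at 4 significant digits.
Expressed in SI base units: W = 33.85 N, H = 8.964e+08 Pa, K = 2.371e-04.
At the depth limit, V_lim = h_lim·A = 2.556e-05 · 1.136e-05 = 2.904e-10 m³.
Life L = V_lim·H/(K·W) = 2.904e-10 · 8.964e+08 / (2.371e-04 · 33.85) = 32.43 m.

value=32.43 m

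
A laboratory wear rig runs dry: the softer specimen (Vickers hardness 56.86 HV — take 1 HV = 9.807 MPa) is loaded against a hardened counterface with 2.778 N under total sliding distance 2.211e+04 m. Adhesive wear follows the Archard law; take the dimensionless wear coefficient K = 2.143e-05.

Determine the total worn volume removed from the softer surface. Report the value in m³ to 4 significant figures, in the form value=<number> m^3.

Shown intermediates are rounded; the computation carries full precision — rounded just once to four significant figures.
Hardness H = 56.86 HV × 9.807 MPa/HV = 557.6 MPa = 5.576e+08 Pa.
In SI base units, W = 2.778 N, H = 5.576e+08 Pa, K = 2.143e-05.
Volume removed: V = K·W·L/H = 2.143e-05 · 2.778 · 2.211e+04 / 5.576e+08 = 2.360e-09 m³.

value=2.360e-09 m^3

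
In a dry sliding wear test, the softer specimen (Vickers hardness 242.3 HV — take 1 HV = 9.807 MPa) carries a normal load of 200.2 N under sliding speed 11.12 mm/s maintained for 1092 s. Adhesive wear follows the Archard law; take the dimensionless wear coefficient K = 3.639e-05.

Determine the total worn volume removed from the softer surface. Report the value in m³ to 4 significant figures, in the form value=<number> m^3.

value=3.723e-11 m^3

The intermediates are printed rounded, and each operation keeps exact precision, and a single final rounding to 4 significant digits.
Sliding speed v = 11.12 mm/s = 0.01112 m/s. Distance covered L = v·t = 0.01112 m/s × 1092 s = 12.14 m.
Hardness H = 242.3 HV × 9.807 MPa/HV = 2376 MPa = 2.376e+09 Pa.
Collected in SI base units: W = 200.2 N, H = 2.376e+09 Pa, K = 3.639e-05.
Worn volume V = K·W·L/H = 3.639e-05 · 200.2 · 12.14 / 2.376e+09 = 3.723e-11 m³.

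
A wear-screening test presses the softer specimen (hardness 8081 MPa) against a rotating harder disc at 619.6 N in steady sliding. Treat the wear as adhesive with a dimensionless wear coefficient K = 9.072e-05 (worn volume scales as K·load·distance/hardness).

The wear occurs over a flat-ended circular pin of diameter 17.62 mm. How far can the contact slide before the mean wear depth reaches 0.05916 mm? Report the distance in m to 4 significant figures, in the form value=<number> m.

value=2074 m

The intermediates are printed rounded — every step holds full float precision; one last rounding, at 4 significant digits.
Hardness H = 8081 MPa = 8.081e+09 Pa.
Pin diameter d = 17.62 mm = 0.01762 m. Contact area A = π·d²/4 = π·(0.01762 m)²/4 = 2.438e-04 m².
Depth limit h_lim = 0.05916 mm = 5.916e-05 m.
SI base units throughout: W = 619.6 N, H = 8.081e+09 Pa, K = 9.072e-05.
Permissible volume V_lim = h_lim·A = 5.916e-05 · 2.438e-04 = 1.443e-08 m³.
Sliding life L = V_lim·H/(K·W) = 1.443e-08 · 8.081e+09 / (9.072e-05 · 619.6) = 2074 m.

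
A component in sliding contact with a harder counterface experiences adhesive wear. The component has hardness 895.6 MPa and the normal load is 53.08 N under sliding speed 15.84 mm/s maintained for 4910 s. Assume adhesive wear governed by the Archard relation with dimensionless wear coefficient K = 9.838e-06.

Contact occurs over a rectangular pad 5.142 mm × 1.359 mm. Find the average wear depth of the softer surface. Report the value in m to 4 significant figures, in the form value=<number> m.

Shown intermediates are rounded — all arithmetic keeps exact precision; one last rounding: 4 significant digits.
Convert: Sliding speed v = 15.84 mm/s = 0.01584 m/s. Path length L = v·t = 0.01584 m/s × 4910 s = 77.77 m.
Convert: Hardness H = 895.6 MPa = 8.956e+08 Pa.
Convert: Pad sides 5.142 mm × 1.359 mm = 0.005142 m × 0.001359 m. Contact area A = 0.005142 m × 0.001359 m = 6.988e-06 m².
Working in SI base units: W = 53.08 N, H = 8.956e+08 Pa, K = 9.838e-06.
Worn volume V = K·W·L/H = 9.838e-06 · 53.08 · 77.77 / 8.956e+08 = 4.535e-11 m³.
Depth h = V/A = 4.535e-11 / 6.988e-06 = 6.489e-06 m.

value=6.489e-06 m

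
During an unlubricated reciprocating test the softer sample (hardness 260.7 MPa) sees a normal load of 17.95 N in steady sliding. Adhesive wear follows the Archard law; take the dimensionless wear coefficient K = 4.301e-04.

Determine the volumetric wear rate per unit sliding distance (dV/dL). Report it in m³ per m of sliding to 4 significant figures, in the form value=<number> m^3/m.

value=2.961e-11 m^3/m

Intermediates appear rounded — the computation keeps exact precision. Rounded just once, at 4 significant digits.
Hardness H = 260.7 MPa = 2.607e+08 Pa.
Expressed in SI base units: W = 17.95 N, H = 2.607e+08 Pa, K = 4.301e-04.
Volumetric rate dV/dL = K·W/H — distance-free: 4.301e-04 · 17.95 / 2.607e+08 = 2.961e-11 m³/m.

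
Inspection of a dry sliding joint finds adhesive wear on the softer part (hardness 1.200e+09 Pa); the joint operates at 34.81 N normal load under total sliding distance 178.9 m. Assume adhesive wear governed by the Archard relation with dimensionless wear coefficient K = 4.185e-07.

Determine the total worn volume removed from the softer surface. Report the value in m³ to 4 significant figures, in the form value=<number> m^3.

value=2.172e-12 m^3

The computation maintains exact precision; intermediates appear rounded. Rounded just once: four significant figures.
SI base units throughout: W = 34.81 N, H = 1.200e+09 Pa, K = 4.185e-07.
By Archard's law, V = K·W·L/H = 4.185e-07 · 34.81 · 178.9 / 1.200e+09 = 2.172e-12 m³.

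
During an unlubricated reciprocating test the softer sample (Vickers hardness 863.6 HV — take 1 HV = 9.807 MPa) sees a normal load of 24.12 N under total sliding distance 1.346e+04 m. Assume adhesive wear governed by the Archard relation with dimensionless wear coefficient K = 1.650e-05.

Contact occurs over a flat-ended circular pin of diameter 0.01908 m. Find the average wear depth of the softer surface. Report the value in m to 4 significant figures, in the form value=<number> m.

The algebra holds exact precision. Intermediate values appear rounded, and rounded just once to 4 significant figures.
Hardness H = 863.6 HV × 9.807 MPa/HV = 8469 MPa = 8.469e+09 Pa.
Contact area A = π·d²/4 = π·(0.01908 m)²/4 = 2.859e-04 m².
Working in SI base units: W = 24.12 N, H = 8.469e+09 Pa, K = 1.650e-05.
Archard volume V = K·W·L/H = 1.650e-05 · 24.12 · 1.346e+04 / 8.469e+09 = 6.325e-10 m³.
Mean wear depth h = V/A = 6.325e-10 / 2.859e-04 = 2.212e-06 m.

value=2.212e-06 m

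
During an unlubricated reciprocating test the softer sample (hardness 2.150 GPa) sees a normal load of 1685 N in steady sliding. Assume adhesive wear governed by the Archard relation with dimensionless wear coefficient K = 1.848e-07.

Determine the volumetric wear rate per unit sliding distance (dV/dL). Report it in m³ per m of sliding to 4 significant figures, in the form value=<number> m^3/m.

value=1.448e-13 m^3/m

Intermediate values are printed rounded, and each operation carries exact precision — one final rounding, at 4 significant digits.
Convert: Hardness H = 2.150 GPa = 2.150e+09 Pa.
In SI base units, W = 1685 N, H = 2.150e+09 Pa, K = 1.848e-07.
Sliding wear rate dV/dL = K·W/H (no L dependence): 1.848e-07 · 1685 / 2.150e+09 = 1.448e-13 m³/m.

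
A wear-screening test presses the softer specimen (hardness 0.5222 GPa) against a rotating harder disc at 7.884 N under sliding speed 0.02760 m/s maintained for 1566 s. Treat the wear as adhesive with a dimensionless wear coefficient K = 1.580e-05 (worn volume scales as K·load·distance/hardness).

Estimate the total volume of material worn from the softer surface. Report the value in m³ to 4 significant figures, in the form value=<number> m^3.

value=1.031e-11 m^3

The intermediates are displayed rounded, and all working math carries exact precision — a lone final rounding: 4 significant digits.
Convert: The distance L = v·t = 0.02760 m/s × 1566 s = 43.22 m.
Convert: Hardness H = 0.5222 GPa = 5.222e+08 Pa.
Restated in SI base units: W = 7.884 N, H = 5.222e+08 Pa, K = 1.580e-05.
Archard volume V = K·W·L/H = 1.580e-05 · 7.884 · 43.22 / 5.222e+08 = 1.031e-11 m³.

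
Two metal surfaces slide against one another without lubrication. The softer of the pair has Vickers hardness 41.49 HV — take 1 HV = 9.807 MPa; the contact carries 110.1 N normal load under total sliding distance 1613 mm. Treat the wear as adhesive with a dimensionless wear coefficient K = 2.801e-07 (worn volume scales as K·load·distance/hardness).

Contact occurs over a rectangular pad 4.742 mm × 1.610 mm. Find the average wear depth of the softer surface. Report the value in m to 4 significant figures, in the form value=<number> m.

The algebra runs at exact precision; shown intermediates are rounded — one final rounding to four significant figures.
Sliding distance L = 1613 mm = 1.613 m.
Hardness H = 41.49 HV × 9.807 MPa/HV = 406.9 MPa = 4.069e+08 Pa.
Pad sides 4.742 mm × 1.610 mm = 0.004742 m × 0.001610 m. Contact area A = 0.004742 m × 0.001610 m = 7.635e-06 m².
SI base units throughout: W = 110.1 N, H = 4.069e+08 Pa, K = 2.801e-07.
Volume removed: V = K·W·L/H = 2.801e-07 · 110.1 · 1.613 / 4.069e+08 = 1.223e-13 m³.
Mean wear depth h = V/A = 1.223e-13 / 7.635e-06 = 1.601e-08 m.

value=1.601e-08 m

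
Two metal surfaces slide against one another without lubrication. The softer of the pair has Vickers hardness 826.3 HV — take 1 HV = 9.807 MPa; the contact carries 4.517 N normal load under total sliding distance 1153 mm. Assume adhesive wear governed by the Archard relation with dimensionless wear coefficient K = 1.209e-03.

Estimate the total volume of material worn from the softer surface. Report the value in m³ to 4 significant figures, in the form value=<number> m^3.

value=7.770e-13 m^3

Printed values are rounded — all working math keeps full precision; rounded just once, at four significant digits.
Convert: Path length L = 1153 mm = 1.153 m.
Convert: Hardness H = 826.3 HV × 9.807 MPa/HV = 8104 MPa = 8.104e+09 Pa.
In SI base units, W = 4.517 N, H = 8.104e+09 Pa, K = 1.209e-03.
Archard relation: V = K·W·L/H = 1.209e-03 · 4.517 · 1.153 / 8.104e+09 = 7.770e-13 m³.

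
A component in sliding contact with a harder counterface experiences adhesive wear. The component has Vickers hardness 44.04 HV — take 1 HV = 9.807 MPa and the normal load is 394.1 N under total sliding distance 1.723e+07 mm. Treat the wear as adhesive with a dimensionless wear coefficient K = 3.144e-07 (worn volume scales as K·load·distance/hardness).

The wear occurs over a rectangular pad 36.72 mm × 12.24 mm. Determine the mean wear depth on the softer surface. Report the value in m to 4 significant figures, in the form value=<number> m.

All arithmetic runs at exact precision, and the intermediates appear rounded; a lone final rounding, at 4 significant figures.
Convert: Distance L = 1.723e+07 mm = 1.723e+04 m.
Convert: Hardness H = 44.04 HV × 9.807 MPa/HV = 431.9 MPa = 4.319e+08 Pa.
Convert: Pad sides 36.72 mm × 12.24 mm = 0.03672 m × 0.01224 m. Contact area A = 0.03672 m × 0.01224 m = 4.495e-04 m².
As SI base values: W = 394.1 N, H = 4.319e+08 Pa, K = 3.144e-07.
Archard volume V = K·W·L/H = 3.144e-07 · 394.1 · 1.723e+04 / 4.319e+08 = 4.943e-09 m³.
Average depth h = V/A = 4.943e-09 / 4.495e-04 = 1.100e-05 m.

value=1.100e-05 m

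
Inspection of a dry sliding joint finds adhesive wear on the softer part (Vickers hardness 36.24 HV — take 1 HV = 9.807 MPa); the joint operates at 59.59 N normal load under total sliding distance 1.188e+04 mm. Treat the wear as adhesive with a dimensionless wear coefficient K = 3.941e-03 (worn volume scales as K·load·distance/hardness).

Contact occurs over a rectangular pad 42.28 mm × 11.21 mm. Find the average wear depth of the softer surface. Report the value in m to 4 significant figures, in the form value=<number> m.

value=1.656e-05 m

Quoted intermediates are rounded. All arithmetic holds full float precision, and rounded once at the end to 4 significant digits.
Convert: Total distance L = 1.188e+04 mm = 11.88 m.
Convert: Hardness H = 36.24 HV × 9.807 MPa/HV = 355.4 MPa = 3.554e+08 Pa.
Convert: Pad sides 42.28 mm × 11.21 mm = 0.04228 m × 0.01121 m. Contact area A = 0.04228 m × 0.01121 m = 4.740e-04 m².
Working in SI base units: W = 59.59 N, H = 3.554e+08 Pa, K = 3.941e-03.
Worn volume V = K·W·L/H = 3.941e-03 · 59.59 · 11.88 / 3.554e+08 = 7.850e-09 m³.
Depth h = V/A = 7.850e-09 / 4.740e-04 = 1.656e-05 m.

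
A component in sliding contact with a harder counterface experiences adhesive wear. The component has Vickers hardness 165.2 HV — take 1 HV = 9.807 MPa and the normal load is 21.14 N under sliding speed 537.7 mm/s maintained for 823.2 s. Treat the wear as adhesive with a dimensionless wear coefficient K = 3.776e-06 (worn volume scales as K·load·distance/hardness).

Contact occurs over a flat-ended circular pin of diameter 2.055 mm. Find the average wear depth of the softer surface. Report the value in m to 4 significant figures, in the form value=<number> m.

value=6.575e-06 m

The intermediates appear rounded; all arithmetic carries full precision. Rounded just once to four significant digits.
Convert: Sliding speed v = 537.7 mm/s = 0.5377 m/s. Distance L = v·t = 0.5377 m/s × 823.2 s = 442.6 m.
Convert: Hardness H = 165.2 HV × 9.807 MPa/HV = 1620 MPa = 1.620e+09 Pa.
Convert: Pin diameter d = 2.055 mm = 0.002055 m. Contact area A = π·d²/4 = π·(0.002055 m)²/4 = 3.317e-06 m².
In SI base units: W = 21.14 N, H = 1.620e+09 Pa, K = 3.776e-06.
Worn volume V = K·W·L/H = 3.776e-06 · 21.14 · 442.6 / 1.620e+09 = 2.181e-11 m³.
Depth h = V/A = 2.181e-11 / 3.317e-06 = 6.575e-06 m.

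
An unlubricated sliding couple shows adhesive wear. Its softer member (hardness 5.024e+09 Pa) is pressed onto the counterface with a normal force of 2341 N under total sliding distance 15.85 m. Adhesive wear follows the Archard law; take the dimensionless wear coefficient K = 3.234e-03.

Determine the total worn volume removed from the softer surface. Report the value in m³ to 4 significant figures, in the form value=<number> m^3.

All arithmetic runs at full precision; intermediates are printed rounded; rounded once at the end, at four significant figures.
In SI base units, W = 2341 N, H = 5.024e+09 Pa, K = 3.234e-03.
Archard relation: V = K·W·L/H = 3.234e-03 · 2341 · 15.85 / 5.024e+09 = 2.388e-08 m³.

value=2.388e-08 m^3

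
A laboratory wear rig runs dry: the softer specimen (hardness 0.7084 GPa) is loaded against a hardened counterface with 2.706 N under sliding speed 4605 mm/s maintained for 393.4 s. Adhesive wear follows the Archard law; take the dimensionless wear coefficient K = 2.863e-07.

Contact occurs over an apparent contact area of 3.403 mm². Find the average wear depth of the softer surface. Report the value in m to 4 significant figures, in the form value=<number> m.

value=5.822e-07 m

Intermediate values appear rounded. All working math carries full float precision; rounded once at the end: 4 significant digits.
Convert: Sliding speed v = 4605 mm/s = 4.605 m/s. Distance L = v·t = 4.605 m/s × 393.4 s = 1812 m.
Convert: Hardness H = 0.7084 GPa = 7.084e+08 Pa.
Convert: Contact area A = 3.403 mm² = 3.403e-06 m².
Collected in SI base units: W = 2.706 N, H = 7.084e+08 Pa, K = 2.863e-07.
The Archard volume V = K·W·L/H = 2.863e-07 · 2.706 · 1812 / 7.084e+08 = 1.981e-12 m³.
Depth h = V/A = 1.981e-12 / 3.403e-06 = 5.822e-07 m.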